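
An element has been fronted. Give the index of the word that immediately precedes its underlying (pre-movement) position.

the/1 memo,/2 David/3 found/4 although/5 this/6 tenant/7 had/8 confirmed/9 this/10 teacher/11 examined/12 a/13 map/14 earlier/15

4

The displaced element is "the memo" (word 2).
It functions as the direct object of "found", so the gap sits immediately after word 4 ("found").
Base order: David found the memo although this tenant had confirmed this teacher examined a map earlier.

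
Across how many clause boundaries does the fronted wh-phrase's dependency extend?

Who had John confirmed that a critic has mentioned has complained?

2

"who" is extracted from the subject of "complained".
Boundaries crossed, outermost first: [that], [Ø] — 2 in total.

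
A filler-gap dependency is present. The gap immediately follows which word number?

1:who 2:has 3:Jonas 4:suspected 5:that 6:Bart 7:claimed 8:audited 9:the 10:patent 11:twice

The displaced element is "who" (word 1).
It is linked across 2 clause boundaries (that → Ø).
It functions as the subject of "audited", so the gap sits immediately after word 7 ("claimed").
Base order: Jonas has suspected that Bart claimed that who audited the patent twice.

7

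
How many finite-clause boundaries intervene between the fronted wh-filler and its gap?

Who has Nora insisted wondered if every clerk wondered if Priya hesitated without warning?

1

"who" is extracted from the subject of "wondered".
Boundaries crossed, outermost first: [Ø] — 1 in total.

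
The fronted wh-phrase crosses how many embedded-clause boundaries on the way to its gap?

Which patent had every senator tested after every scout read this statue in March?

"which patent" originates inside the matrix clause — no clause boundary is crossed.

0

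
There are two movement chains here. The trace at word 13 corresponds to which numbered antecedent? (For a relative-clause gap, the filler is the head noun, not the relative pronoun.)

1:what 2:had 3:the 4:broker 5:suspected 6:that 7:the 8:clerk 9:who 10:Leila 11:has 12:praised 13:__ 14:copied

8

The marked gap is inside the relative clause, the direct object of "praised".
Its filler is the head noun "clerk" (via "who"), at word 8.
(The other dependency links word 1 to a gap after word 14.)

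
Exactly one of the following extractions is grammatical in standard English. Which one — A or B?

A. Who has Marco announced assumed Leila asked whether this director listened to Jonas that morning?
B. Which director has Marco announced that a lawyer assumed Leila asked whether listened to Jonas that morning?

A

In B, the wh-phrase is extracted from inside a wh-island (introduced by "whether"), which blocks movement.
In A, the extraction path crosses only that-complement boundaries, which are transparent.
So A is grammatical.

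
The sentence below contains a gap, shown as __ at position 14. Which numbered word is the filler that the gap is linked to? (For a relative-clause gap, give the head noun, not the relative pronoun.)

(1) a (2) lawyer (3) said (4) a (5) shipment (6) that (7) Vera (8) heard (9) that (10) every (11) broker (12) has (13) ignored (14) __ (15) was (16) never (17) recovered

5

The gap at 14 is the object of "ignored", inside a relative clause.
The relative pronoun is "that" (word 6); it is bound by the head noun immediately before it.
Its filler is the head noun "shipment", at word 5.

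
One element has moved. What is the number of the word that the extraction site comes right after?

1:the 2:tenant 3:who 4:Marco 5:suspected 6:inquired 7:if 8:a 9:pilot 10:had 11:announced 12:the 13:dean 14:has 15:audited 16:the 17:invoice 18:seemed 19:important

5

The displaced element is "the tenant" (word 2).
It is linked across 1 clause boundary (Ø).
It functions as the subject of "inquired", so the gap sits immediately after word 5 ("suspected").
Base order: Marco suspected the tenant inquired if a pilot had announced the dean has audited the invoice.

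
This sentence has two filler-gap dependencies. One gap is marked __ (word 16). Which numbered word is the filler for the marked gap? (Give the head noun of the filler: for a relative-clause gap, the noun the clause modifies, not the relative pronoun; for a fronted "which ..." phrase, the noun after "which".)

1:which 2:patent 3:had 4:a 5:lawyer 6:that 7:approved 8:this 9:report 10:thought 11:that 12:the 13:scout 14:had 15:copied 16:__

2

The marked gap is the direct object of "copied".
Its filler is the fronted wh-phrase "which patent", at word 2.
(The other dependency links word 5 to a gap after word 6.)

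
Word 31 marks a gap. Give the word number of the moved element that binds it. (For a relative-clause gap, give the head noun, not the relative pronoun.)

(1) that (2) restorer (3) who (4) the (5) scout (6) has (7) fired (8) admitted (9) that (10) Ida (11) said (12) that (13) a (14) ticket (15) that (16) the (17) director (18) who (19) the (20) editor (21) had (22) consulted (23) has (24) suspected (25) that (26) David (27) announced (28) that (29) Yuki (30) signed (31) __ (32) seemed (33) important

The gap at 31 is the object of "signed", inside a relative clause.
The relative pronoun is "that" (word 15); it is bound by the head noun immediately before it.
Its filler is the head noun "ticket", at word 14.

14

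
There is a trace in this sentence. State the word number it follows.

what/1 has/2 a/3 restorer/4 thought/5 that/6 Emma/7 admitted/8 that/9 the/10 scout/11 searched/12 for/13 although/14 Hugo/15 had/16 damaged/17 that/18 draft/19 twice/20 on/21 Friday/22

The displaced element is "what" (word 1).
It is linked across 2 clause boundaries (that → that).
It functions as the object of the preposition "for" of "searched", so the gap sits immediately after word 13 ("for").
Base order: A restorer has thought that Emma admitted that the scout searched for what although Hugo had damaged that draft twice on Friday.

13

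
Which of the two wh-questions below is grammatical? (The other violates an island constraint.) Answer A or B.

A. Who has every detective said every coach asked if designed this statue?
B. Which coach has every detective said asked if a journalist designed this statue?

In A, the wh-phrase is extracted from inside a wh-island (introduced by "if"), which blocks movement.
In B, the extraction path crosses only that-complement boundaries, which are transparent.
So B is grammatical.

B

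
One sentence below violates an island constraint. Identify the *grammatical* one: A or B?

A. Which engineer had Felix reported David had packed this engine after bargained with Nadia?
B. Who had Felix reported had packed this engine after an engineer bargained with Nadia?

In A, the wh-phrase is extracted from inside an adjunct island (introduced by "after"), which blocks movement.
In B, the extraction path crosses only that-complement boundaries, which are transparent.
So B is grammatical.

B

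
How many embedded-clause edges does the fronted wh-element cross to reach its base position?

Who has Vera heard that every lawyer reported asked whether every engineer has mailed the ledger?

"who" is extracted from the subject of "asked".
Boundaries crossed, outermost first: [that], [Ø] — 2 in total.

2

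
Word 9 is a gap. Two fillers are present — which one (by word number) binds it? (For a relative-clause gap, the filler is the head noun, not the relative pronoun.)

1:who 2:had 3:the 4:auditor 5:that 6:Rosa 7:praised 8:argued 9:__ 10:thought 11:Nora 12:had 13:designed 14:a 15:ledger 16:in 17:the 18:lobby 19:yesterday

The marked gap is the subject of "thought".
Its filler is the fronted wh-phrase "who", at word 1.
(The other dependency links word 4 to a gap after word 7.)

1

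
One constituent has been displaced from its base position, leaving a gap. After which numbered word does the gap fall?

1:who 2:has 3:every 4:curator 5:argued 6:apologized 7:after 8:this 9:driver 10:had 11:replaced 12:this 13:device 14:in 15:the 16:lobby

The displaced element is "who" (word 1).
It is linked across 1 clause boundary (Ø).
It functions as the subject of "apologized", so the gap sits immediately after word 5 ("argued").
Base order: Every curator has argued that who apologized after this driver had replaced this device in the lobby.

5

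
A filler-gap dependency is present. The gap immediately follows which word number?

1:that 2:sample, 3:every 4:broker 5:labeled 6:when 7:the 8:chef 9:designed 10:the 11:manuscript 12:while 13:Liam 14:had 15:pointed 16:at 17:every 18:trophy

The displaced element is "that sample" (word 2).
It functions as the direct object of "labeled", so the gap sits immediately after word 5 ("labeled").
Base order: Every broker labeled that sample when the chef designed the manuscript while Liam had pointed at every trophy.

5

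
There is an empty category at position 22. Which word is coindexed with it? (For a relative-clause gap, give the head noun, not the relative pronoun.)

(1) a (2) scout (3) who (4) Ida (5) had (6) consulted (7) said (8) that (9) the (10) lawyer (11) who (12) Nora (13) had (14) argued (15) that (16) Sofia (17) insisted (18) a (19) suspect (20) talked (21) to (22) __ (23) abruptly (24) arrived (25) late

10

The gap at 22 is the prepositional object of "talked", inside a relative clause.
The relative pronoun is "who" (word 11); it is bound by the head noun immediately before it.
Its filler is the head noun "lawyer", at word 10.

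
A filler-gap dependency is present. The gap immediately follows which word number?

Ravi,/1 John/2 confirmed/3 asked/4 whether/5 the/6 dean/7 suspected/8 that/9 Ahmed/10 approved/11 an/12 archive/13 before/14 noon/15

3

The displaced element is "Ravi" (word 1).
It is linked across 1 clause boundary (Ø).
It functions as the subject of "asked", so the gap sits immediately after word 3 ("confirmed").
Base order: John confirmed that Ravi asked whether the dean suspected that Ahmed approved an archive before noon.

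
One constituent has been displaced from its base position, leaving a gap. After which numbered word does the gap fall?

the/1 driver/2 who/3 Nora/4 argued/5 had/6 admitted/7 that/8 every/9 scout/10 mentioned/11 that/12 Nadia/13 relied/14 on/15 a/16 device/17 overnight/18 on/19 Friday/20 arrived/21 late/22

The displaced element is "the driver" (word 2).
It is linked across 1 clause boundary (Ø).
It functions as the subject of "admitted", so the gap sits immediately after word 5 ("argued").
Base order: Nora argued that the driver had admitted that every scout mentioned that Nadia relied on a device overnight on Friday.

5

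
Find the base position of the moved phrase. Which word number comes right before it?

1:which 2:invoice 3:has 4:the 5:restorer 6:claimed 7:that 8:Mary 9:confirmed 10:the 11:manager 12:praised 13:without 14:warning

12

The displaced element is "which invoice" (word 2).
It is linked across 2 clause boundaries (that → Ø).
It functions as the direct object of "praised", so the gap sits immediately after word 12 ("praised").
Base order: The restorer has claimed that Mary confirmed the manager praised which invoice without warning.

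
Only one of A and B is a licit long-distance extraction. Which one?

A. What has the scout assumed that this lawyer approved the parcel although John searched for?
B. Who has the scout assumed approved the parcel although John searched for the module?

B

In A, the wh-phrase is extracted from inside an adjunct island (introduced by "although"), which blocks movement.
In B, the extraction path crosses only that-complement boundaries, which are transparent.
So B is grammatical.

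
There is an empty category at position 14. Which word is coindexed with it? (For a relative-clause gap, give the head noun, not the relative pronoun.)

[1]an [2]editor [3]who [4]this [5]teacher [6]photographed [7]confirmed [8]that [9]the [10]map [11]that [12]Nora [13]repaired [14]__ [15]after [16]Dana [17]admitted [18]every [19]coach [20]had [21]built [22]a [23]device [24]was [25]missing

The gap at 14 is the object of "repaired", inside a relative clause.
The relative pronoun is "that" (word 11); it is bound by the head noun immediately before it.
Its filler is the head noun "map", at word 10.

10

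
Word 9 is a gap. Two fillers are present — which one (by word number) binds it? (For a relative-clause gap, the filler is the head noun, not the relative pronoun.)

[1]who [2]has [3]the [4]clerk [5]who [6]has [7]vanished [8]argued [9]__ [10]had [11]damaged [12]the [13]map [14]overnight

The marked gap is the subject of "damaged".
Its filler is the fronted wh-phrase "who", at word 1.
(The other dependency links word 4 to a gap after word 5.)

1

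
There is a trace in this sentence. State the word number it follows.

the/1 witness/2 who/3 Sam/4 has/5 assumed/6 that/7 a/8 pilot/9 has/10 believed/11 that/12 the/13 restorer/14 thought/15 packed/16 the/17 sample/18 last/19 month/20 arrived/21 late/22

15

The displaced element is "the witness" (word 2).
It is linked across 3 clause boundaries (that → that → Ø).
It functions as the subject of "packed", so the gap sits immediately after word 15 ("thought").
Base order: Sam has assumed that a pilot has believed that the restorer thought that the witness packed the sample last month.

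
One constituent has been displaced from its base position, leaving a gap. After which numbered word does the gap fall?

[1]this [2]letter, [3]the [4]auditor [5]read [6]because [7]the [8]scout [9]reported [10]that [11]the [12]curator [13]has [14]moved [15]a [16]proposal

The displaced element is "this letter" (word 2).
It functions as the direct object of "read", so the gap sits immediately after word 5 ("read").
Base order: The auditor read this letter because the scout reported that the curator has moved a proposal.

5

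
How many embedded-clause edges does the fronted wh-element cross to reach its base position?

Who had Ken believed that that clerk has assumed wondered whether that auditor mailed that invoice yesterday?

2

"who" is extracted from the subject of "wondered".
Boundaries crossed, outermost first: [that], [Ø] — 2 in total.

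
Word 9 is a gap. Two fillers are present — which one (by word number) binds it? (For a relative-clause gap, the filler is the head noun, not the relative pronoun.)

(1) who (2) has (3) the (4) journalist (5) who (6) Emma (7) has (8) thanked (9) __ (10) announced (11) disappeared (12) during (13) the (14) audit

4

The marked gap is inside the relative clause, the direct object of "thanked".
Its filler is the head noun "journalist" (via "who"), at word 4.
(The other dependency links word 1 to a gap after word 10.)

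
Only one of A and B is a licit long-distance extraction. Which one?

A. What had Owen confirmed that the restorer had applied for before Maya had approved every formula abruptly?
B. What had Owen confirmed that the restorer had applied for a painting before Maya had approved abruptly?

A

In B, the wh-phrase is extracted from inside an adjunct island (introduced by "before"), which blocks movement.
In A, the extraction path crosses only that-complement boundaries, which are transparent.
So A is grammatical.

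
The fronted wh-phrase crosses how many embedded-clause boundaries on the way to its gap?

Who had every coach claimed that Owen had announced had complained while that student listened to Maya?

2

"who" is extracted from the subject of "complained".
Boundaries crossed, outermost first: [that], [Ø] — 2 in total.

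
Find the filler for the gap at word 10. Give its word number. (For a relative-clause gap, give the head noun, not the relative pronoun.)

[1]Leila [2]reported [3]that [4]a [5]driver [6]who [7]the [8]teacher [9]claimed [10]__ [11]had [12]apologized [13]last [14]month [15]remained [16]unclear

The gap at 10 is the subject of "apologized", inside a relative clause.
The relative pronoun is "who" (word 6); it is bound by the head noun immediately before it.
Its filler is the head noun "driver", at word 5.

5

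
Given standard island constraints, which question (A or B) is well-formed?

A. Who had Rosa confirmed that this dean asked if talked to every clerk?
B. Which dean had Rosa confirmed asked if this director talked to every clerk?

In A, the wh-phrase is extracted from inside a wh-island (introduced by "if"), which blocks movement.
In B, the extraction path crosses only that-complement boundaries, which are transparent.
So B is grammatical.

B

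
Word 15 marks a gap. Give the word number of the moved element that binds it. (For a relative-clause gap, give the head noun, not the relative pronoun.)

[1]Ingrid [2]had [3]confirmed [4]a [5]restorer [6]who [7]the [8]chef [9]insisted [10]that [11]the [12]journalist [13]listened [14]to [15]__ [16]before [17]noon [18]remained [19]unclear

5

The gap at 15 is the prepositional object of "listened", inside a relative clause.
The relative pronoun is "who" (word 6); it is bound by the head noun immediately before it.
Its filler is the head noun "restorer", at word 5.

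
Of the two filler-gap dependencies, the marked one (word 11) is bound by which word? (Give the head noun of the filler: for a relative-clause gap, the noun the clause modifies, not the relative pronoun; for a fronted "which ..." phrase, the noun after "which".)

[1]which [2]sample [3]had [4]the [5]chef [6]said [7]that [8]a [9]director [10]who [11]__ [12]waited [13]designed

The marked gap is inside the relative clause, the subject of "waited".
Its filler is the head noun "director" (via "who"), at word 9.
(The other dependency links word 2 to a gap after word 13.)

9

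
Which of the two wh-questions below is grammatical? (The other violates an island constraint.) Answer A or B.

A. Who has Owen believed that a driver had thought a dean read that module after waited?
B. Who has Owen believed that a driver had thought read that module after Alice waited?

In A, the wh-phrase is extracted from inside an adjunct island (introduced by "after"), which blocks movement.
In B, the extraction path crosses only that-complement boundaries, which are transparent.
So B is grammatical.

B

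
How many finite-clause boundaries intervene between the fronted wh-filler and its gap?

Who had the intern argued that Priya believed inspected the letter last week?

2

"who" is extracted from the subject of "inspected".
Boundaries crossed, outermost first: [that], [Ø] — 2 in total.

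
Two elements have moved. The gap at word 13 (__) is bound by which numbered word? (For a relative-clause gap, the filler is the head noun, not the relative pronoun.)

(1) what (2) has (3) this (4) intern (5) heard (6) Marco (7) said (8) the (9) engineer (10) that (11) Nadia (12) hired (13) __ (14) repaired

The marked gap is inside the relative clause, the direct object of "hired".
Its filler is the head noun "engineer" (via "that"), at word 9.
(The other dependency links word 1 to a gap after word 14.)

9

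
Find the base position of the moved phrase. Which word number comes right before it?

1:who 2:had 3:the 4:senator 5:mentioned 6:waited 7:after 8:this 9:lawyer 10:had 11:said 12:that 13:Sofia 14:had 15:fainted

5

The displaced element is "who" (word 1).
It is linked across 1 clause boundary (Ø).
It functions as the subject of "waited", so the gap sits immediately after word 5 ("mentioned").
Base order: The senator had mentioned that who waited after this lawyer had said that Sofia had fainted.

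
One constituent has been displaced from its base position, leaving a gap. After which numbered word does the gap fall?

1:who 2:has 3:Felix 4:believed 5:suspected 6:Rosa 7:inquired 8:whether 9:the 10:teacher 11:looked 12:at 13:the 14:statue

The displaced element is "who" (word 1).
It is linked across 1 clause boundary (Ø).
It functions as the subject of "suspected", so the gap sits immediately after word 4 ("believed").
Base order: Felix has believed that who suspected Rosa inquired whether the teacher looked at the statue.

4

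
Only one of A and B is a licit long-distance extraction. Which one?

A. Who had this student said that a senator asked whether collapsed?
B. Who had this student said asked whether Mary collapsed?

B

In A, the wh-phrase is extracted from inside a wh-island (introduced by "whether"), which blocks movement.
In B, the extraction path crosses only that-complement boundaries, which are transparent.
So B is grammatical.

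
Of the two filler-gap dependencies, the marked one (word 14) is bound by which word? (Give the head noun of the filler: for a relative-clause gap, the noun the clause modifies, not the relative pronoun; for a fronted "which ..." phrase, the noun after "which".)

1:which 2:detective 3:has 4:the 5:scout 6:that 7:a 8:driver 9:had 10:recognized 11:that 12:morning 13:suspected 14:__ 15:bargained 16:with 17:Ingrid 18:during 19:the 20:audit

The marked gap is the subject of "bargained".
Its filler is the fronted wh-phrase "which detective", at word 2.
(The other dependency links word 5 to a gap after word 10.)

2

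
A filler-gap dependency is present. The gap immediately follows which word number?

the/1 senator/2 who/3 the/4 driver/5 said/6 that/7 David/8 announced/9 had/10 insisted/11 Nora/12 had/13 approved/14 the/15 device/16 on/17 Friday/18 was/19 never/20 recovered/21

9

The displaced element is "the senator" (word 2).
It is linked across 2 clause boundaries (that → Ø).
It functions as the subject of "insisted", so the gap sits immediately after word 9 ("announced").
Base order: The driver said that David announced that the senator had insisted Nora had approved the device on Friday.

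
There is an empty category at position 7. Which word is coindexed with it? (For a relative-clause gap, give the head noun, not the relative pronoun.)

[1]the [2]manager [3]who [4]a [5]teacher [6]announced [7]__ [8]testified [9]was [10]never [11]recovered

The gap at 7 is the subject of "testified", inside a relative clause.
The relative pronoun is "who" (word 3); it is bound by the head noun immediately before it.
Its filler is the head noun "manager", at word 2.

2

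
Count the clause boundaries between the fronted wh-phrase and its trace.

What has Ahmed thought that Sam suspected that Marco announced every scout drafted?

3

"what" is extracted from the object of "drafted".
Boundaries crossed, outermost first: [that], [that], [Ø] — 3 in total.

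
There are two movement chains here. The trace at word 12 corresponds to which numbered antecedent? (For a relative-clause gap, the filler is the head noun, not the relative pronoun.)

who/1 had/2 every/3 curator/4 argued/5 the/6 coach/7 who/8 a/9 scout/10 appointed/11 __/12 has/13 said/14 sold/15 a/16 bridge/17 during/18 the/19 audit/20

7

The marked gap is inside the relative clause, the direct object of "appointed".
Its filler is the head noun "coach" (via "who"), at word 7.
(The other dependency links word 1 to a gap after word 14.)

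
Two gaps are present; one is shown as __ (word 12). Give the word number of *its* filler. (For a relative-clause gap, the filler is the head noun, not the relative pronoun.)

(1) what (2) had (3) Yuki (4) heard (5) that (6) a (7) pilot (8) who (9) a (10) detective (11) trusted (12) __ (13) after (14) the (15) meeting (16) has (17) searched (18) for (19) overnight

The marked gap is inside the relative clause, the direct object of "trusted".
Its filler is the head noun "pilot" (via "who"), at word 7.
(The other dependency links word 1 to a gap after word 18.)

7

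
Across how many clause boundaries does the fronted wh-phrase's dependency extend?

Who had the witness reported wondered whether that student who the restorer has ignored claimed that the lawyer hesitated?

"who" is extracted from the subject of "wondered".
Boundaries crossed, outermost first: [Ø] — 1 in total.

1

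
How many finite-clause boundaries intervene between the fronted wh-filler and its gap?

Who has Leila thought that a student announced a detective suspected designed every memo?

"who" is extracted from the subject of "designed".
Boundaries crossed, outermost first: [that], [Ø], [Ø] — 3 in total.

3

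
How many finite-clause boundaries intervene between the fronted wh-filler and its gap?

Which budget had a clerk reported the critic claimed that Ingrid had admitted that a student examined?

3

"which budget" is extracted from the object of "examined".
Boundaries crossed, outermost first: [Ø], [that], [that] — 3 in total.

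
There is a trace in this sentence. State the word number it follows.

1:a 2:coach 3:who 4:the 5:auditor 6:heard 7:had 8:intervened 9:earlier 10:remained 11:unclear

The displaced element is "a coach" (word 2).
It is linked across 1 clause boundary (Ø).
It functions as the subject of "intervened", so the gap sits immediately after word 6 ("heard").
Base order: The auditor heard that a coach had intervened earlier.

6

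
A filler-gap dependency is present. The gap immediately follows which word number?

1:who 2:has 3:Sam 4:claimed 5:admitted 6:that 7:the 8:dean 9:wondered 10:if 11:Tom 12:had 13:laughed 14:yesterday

The displaced element is "who" (word 1).
It is linked across 1 clause boundary (Ø).
It functions as the subject of "admitted", so the gap sits immediately after word 4 ("claimed").
Base order: Sam has claimed that who admitted that the dean wondered if Tom had laughed yesterday.

4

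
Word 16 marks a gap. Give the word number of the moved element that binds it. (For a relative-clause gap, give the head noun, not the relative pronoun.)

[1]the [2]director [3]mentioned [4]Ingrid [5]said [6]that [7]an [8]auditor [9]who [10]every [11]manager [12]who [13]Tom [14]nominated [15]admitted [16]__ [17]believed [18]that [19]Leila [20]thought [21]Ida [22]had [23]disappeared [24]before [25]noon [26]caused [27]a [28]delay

The gap at 16 is the subject of "believed", inside a relative clause.
The relative pronoun is "who" (word 9); it is bound by the head noun immediately before it.
Its filler is the head noun "auditor", at word 8.

8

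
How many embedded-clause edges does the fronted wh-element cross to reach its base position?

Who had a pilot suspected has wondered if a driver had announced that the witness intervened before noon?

1

"who" is extracted from the subject of "wondered".
Boundaries crossed, outermost first: [Ø] — 1 in total.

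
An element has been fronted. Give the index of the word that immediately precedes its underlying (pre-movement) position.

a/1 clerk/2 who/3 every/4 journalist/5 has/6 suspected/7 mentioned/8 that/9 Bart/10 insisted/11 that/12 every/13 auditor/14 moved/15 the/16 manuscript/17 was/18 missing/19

7

The displaced element is "a clerk" (word 2).
It is linked across 1 clause boundary (Ø).
It functions as the subject of "mentioned", so the gap sits immediately after word 7 ("suspected").
Base order: Every journalist has suspected that a clerk mentioned that Bart insisted that every auditor moved the manuscript.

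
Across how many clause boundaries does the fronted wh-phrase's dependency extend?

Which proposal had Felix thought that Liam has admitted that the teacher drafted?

2

"which proposal" is extracted from the object of "drafted".
Boundaries crossed, outermost first: [that], [that] — 2 in total.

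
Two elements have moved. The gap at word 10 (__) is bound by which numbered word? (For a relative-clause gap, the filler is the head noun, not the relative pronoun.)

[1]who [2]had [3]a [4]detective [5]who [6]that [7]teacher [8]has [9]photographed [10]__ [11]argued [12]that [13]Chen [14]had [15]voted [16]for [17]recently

The marked gap is inside the relative clause, the direct object of "photographed".
Its filler is the head noun "detective" (via "who"), at word 4.
(The other dependency links word 1 to a gap after word 16.)

4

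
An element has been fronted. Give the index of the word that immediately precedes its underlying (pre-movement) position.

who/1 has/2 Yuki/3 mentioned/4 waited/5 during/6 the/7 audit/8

The displaced element is "who" (word 1).
It is linked across 1 clause boundary (Ø).
It functions as the subject of "waited", so the gap sits immediately after word 4 ("mentioned").
Base order: Yuki has mentioned that who waited during the audit.

4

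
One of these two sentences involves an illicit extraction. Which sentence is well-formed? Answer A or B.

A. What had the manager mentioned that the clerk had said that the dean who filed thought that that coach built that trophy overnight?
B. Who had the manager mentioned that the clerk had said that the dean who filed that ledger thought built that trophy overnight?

In A, the wh-phrase is extracted from inside a complex-NP island (relative clause) (introduced by "who"), which blocks movement.
In B, the extraction path crosses only that-complement boundaries, which are transparent.
So B is grammatical.

B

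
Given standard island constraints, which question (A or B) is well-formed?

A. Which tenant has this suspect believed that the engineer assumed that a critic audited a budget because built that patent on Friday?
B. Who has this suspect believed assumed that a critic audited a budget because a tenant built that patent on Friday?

In A, the wh-phrase is extracted from inside an adjunct island (introduced by "because"), which blocks movement.
In B, the extraction path crosses only that-complement boundaries, which are transparent.
So B is grammatical.

B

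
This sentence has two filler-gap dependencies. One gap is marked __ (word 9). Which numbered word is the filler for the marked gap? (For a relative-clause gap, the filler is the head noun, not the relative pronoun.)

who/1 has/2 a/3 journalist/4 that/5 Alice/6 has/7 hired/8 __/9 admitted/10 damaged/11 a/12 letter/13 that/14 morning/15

The marked gap is inside the relative clause, the direct object of "hired".
Its filler is the head noun "journalist" (via "that"), at word 4.
(The other dependency links word 1 to a gap after word 10.)

4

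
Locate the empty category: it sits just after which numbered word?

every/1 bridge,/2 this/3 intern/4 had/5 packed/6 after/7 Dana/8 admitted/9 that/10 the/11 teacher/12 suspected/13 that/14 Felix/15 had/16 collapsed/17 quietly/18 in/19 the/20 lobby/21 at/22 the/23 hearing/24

The displaced element is "every bridge" (word 2).
It functions as the direct object of "packed", so the gap sits immediately after word 6 ("packed").
Base order: This intern had packed every bridge after Dana admitted that the teacher suspected that Felix had collapsed quietly in the lobby at the hearing.

6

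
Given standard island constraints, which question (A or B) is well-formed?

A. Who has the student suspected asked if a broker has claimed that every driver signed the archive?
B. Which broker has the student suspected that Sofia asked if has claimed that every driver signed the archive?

A

In B, the wh-phrase is extracted from inside a wh-island (introduced by "if"), which blocks movement.
In A, the extraction path crosses only that-complement boundaries, which are transparent.
So A is grammatical.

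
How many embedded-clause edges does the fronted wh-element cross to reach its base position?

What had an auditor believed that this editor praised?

"what" is extracted from the object of "praised".
Boundaries crossed, outermost first: [that] — 1 in total.

1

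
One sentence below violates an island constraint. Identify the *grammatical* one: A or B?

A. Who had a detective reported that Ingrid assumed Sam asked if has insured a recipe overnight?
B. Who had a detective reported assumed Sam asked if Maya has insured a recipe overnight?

In A, the wh-phrase is extracted from inside a wh-island (introduced by "if"), which blocks movement.
In B, the extraction path crosses only that-complement boundaries, which are transparent.
So B is grammatical.

B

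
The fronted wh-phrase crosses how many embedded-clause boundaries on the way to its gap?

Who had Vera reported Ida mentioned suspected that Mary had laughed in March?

"who" is extracted from the subject of "suspected".
Boundaries crossed, outermost first: [Ø], [Ø] — 2 in total.

2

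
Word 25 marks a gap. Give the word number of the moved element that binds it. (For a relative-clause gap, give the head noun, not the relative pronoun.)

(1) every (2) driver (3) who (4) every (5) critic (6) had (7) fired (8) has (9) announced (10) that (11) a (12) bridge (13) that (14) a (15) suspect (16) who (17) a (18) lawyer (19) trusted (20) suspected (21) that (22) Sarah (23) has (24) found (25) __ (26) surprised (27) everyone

12

The gap at 25 is the object of "found", inside a relative clause.
The relative pronoun is "that" (word 13); it is bound by the head noun immediately before it.
Its filler is the head noun "bridge", at word 12.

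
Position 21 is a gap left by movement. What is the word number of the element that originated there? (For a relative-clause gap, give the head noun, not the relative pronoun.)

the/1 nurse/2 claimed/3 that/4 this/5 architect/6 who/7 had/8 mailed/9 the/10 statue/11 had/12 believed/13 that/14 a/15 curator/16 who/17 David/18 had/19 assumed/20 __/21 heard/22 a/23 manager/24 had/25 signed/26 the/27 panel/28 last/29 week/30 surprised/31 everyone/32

16

The gap at 21 is the subject of "heard", inside a relative clause.
The relative pronoun is "who" (word 17); it is bound by the head noun immediately before it.
Its filler is the head noun "curator", at word 16.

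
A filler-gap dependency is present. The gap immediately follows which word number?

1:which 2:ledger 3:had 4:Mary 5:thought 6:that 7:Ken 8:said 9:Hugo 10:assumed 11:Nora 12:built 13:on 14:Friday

12

The displaced element is "which ledger" (word 2).
It is linked across 3 clause boundaries (that → Ø → Ø).
It functions as the direct object of "built", so the gap sits immediately after word 12 ("built").
Base order: Mary had thought that Ken said Hugo assumed Nora built which ledger on Friday.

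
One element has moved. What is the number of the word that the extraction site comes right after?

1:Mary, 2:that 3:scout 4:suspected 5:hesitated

The displaced element is "Mary" (word 1).
It is linked across 1 clause boundary (Ø).
It functions as the subject of "hesitated", so the gap sits immediately after word 4 ("suspected").
Base order: That scout suspected that Mary hesitated.

4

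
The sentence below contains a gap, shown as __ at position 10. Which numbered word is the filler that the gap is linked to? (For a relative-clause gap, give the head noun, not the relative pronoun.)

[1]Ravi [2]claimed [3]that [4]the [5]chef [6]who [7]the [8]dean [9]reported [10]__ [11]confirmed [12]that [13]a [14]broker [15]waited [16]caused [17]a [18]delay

The gap at 10 is the subject of "confirmed", inside a relative clause.
The relative pronoun is "who" (word 6); it is bound by the head noun immediately before it.
Its filler is the head noun "chef", at word 5.

5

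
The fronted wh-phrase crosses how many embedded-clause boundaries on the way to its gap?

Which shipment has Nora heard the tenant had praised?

1

"which shipment" is extracted from the object of "praised".
Boundaries crossed, outermost first: [Ø] — 1 in total.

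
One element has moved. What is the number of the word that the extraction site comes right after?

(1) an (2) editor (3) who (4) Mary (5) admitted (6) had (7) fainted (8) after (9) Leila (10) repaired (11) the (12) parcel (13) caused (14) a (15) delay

The displaced element is "an editor" (word 2).
It is linked across 1 clause boundary (Ø).
It functions as the subject of "fainted", so the gap sits immediately after word 5 ("admitted").
Base order: Mary admitted that an editor had fainted after Leila repaired the parcel.

5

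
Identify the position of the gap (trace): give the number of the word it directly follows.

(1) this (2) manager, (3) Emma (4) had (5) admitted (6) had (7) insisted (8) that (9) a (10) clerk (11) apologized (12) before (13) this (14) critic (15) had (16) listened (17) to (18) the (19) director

The displaced element is "this manager" (word 2).
It is linked across 1 clause boundary (Ø).
It functions as the subject of "insisted", so the gap sits immediately after word 5 ("admitted").
Base order: Emma had admitted that this manager had insisted that a clerk apologized before this critic had listened to the director.

5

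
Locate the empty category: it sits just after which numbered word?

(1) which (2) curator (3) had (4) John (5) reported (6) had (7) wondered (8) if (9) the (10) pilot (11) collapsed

5

The displaced element is "which curator" (word 2).
It is linked across 1 clause boundary (Ø).
It functions as the subject of "wondered", so the gap sits immediately after word 5 ("reported").
Base order: John had reported that which curator had wondered if the pilot collapsed.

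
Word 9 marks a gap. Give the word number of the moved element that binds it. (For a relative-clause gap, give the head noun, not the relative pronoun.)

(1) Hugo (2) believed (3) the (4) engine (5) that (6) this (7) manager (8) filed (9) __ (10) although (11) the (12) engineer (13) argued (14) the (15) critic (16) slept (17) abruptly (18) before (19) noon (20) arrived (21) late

4

The gap at 9 is the object of "filed", inside a relative clause.
The relative pronoun is "that" (word 5); it is bound by the head noun immediately before it.
Its filler is the head noun "engine", at word 4.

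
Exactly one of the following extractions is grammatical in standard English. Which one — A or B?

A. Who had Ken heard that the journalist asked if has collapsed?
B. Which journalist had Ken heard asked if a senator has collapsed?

In A, the wh-phrase is extracted from inside a wh-island (introduced by "if"), which blocks movement.
In B, the extraction path crosses only that-complement boundaries, which are transparent.
So B is grammatical.

B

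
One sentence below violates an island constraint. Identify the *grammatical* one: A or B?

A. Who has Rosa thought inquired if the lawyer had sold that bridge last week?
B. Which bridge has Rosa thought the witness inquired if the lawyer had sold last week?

In B, the wh-phrase is extracted from inside a wh-island (introduced by "if"), which blocks movement.
In A, the extraction path crosses only that-complement boundaries, which are transparent.
So A is grammatical.

A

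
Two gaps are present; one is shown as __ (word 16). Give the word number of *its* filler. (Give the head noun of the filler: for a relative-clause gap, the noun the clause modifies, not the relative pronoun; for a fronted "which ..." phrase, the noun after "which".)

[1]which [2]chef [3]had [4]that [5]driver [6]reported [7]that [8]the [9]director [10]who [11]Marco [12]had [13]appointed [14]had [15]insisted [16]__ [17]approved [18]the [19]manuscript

2

The marked gap is the subject of "approved".
Its filler is the fronted wh-phrase "which chef", at word 2.
(The other dependency links word 9 to a gap after word 13.)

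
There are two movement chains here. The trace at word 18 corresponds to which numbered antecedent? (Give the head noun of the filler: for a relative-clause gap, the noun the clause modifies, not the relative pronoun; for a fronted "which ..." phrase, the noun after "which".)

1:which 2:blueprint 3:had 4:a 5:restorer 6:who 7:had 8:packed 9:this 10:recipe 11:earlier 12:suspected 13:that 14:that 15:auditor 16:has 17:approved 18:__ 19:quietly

2

The marked gap is the direct object of "approved".
Its filler is the fronted wh-phrase "which blueprint", at word 2.
(The other dependency links word 5 to a gap after word 6.)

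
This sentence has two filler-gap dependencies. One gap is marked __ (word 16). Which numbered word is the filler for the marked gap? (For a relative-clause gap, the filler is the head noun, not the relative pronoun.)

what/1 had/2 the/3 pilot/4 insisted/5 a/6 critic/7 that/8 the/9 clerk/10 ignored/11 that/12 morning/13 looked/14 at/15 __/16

1

The marked gap is the object of the preposition "at" of "looked".
Its filler is the fronted wh-phrase "what", at word 1.
(The other dependency links word 7 to a gap after word 11.)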